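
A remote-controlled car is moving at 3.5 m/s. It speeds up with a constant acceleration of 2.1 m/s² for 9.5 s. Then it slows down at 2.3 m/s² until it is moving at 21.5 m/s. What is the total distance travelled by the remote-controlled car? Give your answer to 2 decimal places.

Phase 1 (accelerating): v₀ = 3.50 m/s, a = 2.1 m/s².
v = v₀ + at = 3.50 + (2.1)(9.5) = 23.4 m/s
Δx = v₀t + ½at² = 3.50·9.5 + 0.5·2.1·9.5² = 128 m

Phase 2 (decelerating): v₀ = 23.4 m/s, a = -2.3 m/s².
v = v₀ + at → t = (21.5 − 23.4) / -2.3 = 0.848 s
v² = v₀² + 2aΔx → Δx = (21.5² − 23.4²)/(2·-2.3) = 19.1 m
Total distance = 128 + 19.1 = 147 m

147.07 m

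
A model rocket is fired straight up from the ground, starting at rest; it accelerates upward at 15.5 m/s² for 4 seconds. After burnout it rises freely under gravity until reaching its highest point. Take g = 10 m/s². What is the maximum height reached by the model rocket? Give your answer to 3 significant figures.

Phase 1 (powered ascent): v₀ = 0 m/s, a = 15.5 m/s².
v = v₀ + at = 0 + (15.5)(4) = 62.0 m/s
Δx = v₀t + ½at² = 0·4 + 0.5·15.5·4² = 124 m

Phase 2 (coasting upward): v₀ = 62.0 m/s, a = -10 m/s².
v = v₀ + at → t = (0 − 62.0) / -10 = 6.20 s
v² = v₀² + 2aΔx → Δx = (0² − 62.0²)/(2·-10) = 192 m
Maximum height = 124 + 192 = 316 m

316 m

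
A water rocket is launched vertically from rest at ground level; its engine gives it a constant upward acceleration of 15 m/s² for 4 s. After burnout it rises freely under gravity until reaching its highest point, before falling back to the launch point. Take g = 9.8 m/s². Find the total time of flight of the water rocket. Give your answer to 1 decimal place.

18.0 s

Phase 1 (powered ascent): v₀ = 0 m/s, a = 15 m/s².
v = v₀ + at = 0 + (15)(4) = 60.0 m/s
Δx = v₀t + ½at² = 0·4 + 0.5·15·4² = 120 m

Phase 2 (coasting upward): v₀ = 60.0 m/s, a = -9.8 m/s².
v = v₀ + at → t = (0 − 60.0) / -9.8 = 6.12 s
v² = v₀² + 2aΔx → Δx = (0² − 60.0²)/(2·-9.8) = 184 m

Phase 3 (free fall): v₀ = 0 m/s, a = -9.8 m/s².
Falls 304 m from rest: t = √(2·304/9.8) = 7.87 s; v = g·t = 77.1 m/s.
Total time = 4.00 + 6.12 + 7.87 = 18.0 s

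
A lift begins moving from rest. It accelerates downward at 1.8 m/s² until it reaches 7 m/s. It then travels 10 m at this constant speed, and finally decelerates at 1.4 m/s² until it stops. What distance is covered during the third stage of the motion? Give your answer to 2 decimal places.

17.50 m

Phase 1 (accelerating): v₀ = 0 m/s, a = 1.8 m/s².
v = v₀ + at → t = (7 − 0) / 1.8 = 3.89 s
v² = v₀² + 2aΔx → Δx = (7² − 0²)/(2·1.8) = 13.6 m

Phase 2 (constant speed): v₀ = 7.00 m/s, a = 0 m/s².
Constant speed: t = d/v = 10/7.00 = 1.43 s

Phase 3 (decelerating): v₀ = 7.00 m/s, a = -1.4 m/s².
v = v₀ + at → t = (0 − 7.00) / -1.4 = 5.00 s
v² = v₀² + 2aΔx → Δx = (0² − 7.00²)/(2·-1.4) = 17.5 m
Distance in phase 3 = 17.5 m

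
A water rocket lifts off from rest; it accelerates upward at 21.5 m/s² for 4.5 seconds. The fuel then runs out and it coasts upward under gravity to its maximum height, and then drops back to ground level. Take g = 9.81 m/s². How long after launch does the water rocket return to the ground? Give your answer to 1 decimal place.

26.3 s

Phase 1 (powered ascent): v₀ = 0 m/s, a = 21.5 m/s².
v = v₀ + at = 0 + (21.5)(4.5) = 96.8 m/s
Δx = v₀t + ½at² = 0·4.5 + 0.5·21.5·4.5² = 218 m

Phase 2 (coasting upward): v₀ = 96.8 m/s, a = -9.81 m/s².
v = v₀ + at → t = (0 − 96.8) / -9.81 = 9.86 s
v² = v₀² + 2aΔx → Δx = (0² − 96.8²)/(2·-9.81) = 477 m

Phase 3 (free fall): v₀ = 0 m/s, a = -9.81 m/s².
Falls 695 m from rest: t = √(2·695/9.81) = 11.9 s; v = g·t = 117 m/s.
Total time = 4.50 + 9.86 + 11.9 = 26.3 s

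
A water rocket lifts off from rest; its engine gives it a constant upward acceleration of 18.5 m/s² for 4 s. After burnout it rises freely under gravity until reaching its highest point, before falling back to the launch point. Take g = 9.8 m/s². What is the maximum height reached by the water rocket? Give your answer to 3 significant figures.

427 m

Phase 1 (powered ascent): v₀ = 0 m/s, a = 18.5 m/s².
v = v₀ + at = 0 + (18.5)(4) = 74.0 m/s
Δx = v₀t + ½at² = 0·4 + 0.5·18.5·4² = 148 m

Phase 2 (coasting upward): v₀ = 74.0 m/s, a = -9.8 m/s².
v = v₀ + at → t = (0 − 74.0) / -9.8 = 7.55 s
v² = v₀² + 2aΔx → Δx = (0² − 74.0²)/(2·-9.8) = 279 m
Maximum height = 148 + 279 = 427 m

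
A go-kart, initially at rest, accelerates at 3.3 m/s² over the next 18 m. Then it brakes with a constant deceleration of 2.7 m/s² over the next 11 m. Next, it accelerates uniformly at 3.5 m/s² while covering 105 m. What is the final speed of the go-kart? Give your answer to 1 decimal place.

Phase 1 (accelerating): v₀ = 0 m/s, a = 3.3 m/s².
v² = v₀² + 2aΔx = 0² + 2·3.3·18 = 119 → v = 10.9 m/s
t = (v − v₀)/a = (10.9 − 0)/3.3 = 3.30 s

Phase 2 (decelerating): v₀ = 10.9 m/s, a = -2.7 m/s².
v² = v₀² + 2aΔx = 10.9² + 2·-2.7·11 = 59.4 → v = 7.71 m/s
t = (v − v₀)/a = (7.71 − 10.9)/-2.7 = 1.18 s

Phase 3 (accelerating): v₀ = 7.71 m/s, a = 3.5 m/s².
v² = v₀² + 2aΔx = 7.71² + 2·3.5·105 = 794 → v = 28.2 m/s
t = (v − v₀)/a = (28.2 − 7.71)/3.5 = 5.85 s
Final speed = 28.2 m/s

28.2 m/s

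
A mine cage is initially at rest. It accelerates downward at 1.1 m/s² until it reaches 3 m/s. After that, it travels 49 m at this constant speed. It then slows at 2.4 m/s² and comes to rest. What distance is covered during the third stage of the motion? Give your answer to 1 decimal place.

1.9 m

Phase 1 (accelerating): v₀ = 0 m/s, a = 1.1 m/s².
v = v₀ + at → t = (3 − 0) / 1.1 = 2.73 s
v² = v₀² + 2aΔx → Δx = (3² − 0²)/(2·1.1) = 4.09 m

Phase 2 (constant speed): v₀ = 3.00 m/s, a = 0 m/s².
Constant speed: t = d/v = 49/3.00 = 16.3 s

Phase 3 (decelerating): v₀ = 3.00 m/s, a = -2.4 m/s².
v = v₀ + at → t = (0 − 3.00) / -2.4 = 1.25 s
v² = v₀² + 2aΔx → Δx = (0² − 3.00²)/(2·-2.4) = 1.88 m
Distance in phase 3 = 1.88 m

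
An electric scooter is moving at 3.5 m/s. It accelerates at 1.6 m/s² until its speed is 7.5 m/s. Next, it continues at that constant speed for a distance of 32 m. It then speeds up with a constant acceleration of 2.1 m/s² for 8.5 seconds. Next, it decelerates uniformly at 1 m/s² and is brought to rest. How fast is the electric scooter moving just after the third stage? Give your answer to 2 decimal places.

25.35 m/s

Phase 1 (accelerating): v₀ = 3.50 m/s, a = 1.6 m/s².
v = v₀ + at → t = (7.5 − 3.50) / 1.6 = 2.50 s
v² = v₀² + 2aΔx → Δx = (7.5² − 3.50²)/(2·1.6) = 13.8 m

Phase 2 (constant speed): v₀ = 7.50 m/s, a = 0 m/s².
Constant speed: t = d/v = 32/7.50 = 4.27 s

Phase 3 (accelerating): v₀ = 7.50 m/s, a = 2.1 m/s².
v = v₀ + at = 7.50 + (2.1)(8.5) = 25.4 m/s
Δx = v₀t + ½at² = 7.50·8.5 + 0.5·2.1·8.5² = 140 m
Speed at end of phase 3 = 25.4 m/s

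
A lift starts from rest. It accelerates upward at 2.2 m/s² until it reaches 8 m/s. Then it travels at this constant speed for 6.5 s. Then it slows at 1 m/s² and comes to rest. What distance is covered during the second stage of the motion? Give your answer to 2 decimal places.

52.00 m

Phase 1 (accelerating): v₀ = 0 m/s, a = 2.2 m/s².
v = v₀ + at → t = (8 − 0) / 2.2 = 3.64 s
v² = v₀² + 2aΔx → Δx = (8² − 0²)/(2·2.2) = 14.5 m

Phase 2 (constant speed): v₀ = 8.00 m/s, a = 0 m/s².
v = v₀ + at = 8.00 + (0)(6.5) = 8.00 m/s
Δx = v₀t + ½at² = 8.00·6.5 + 0.5·0·6.5² = 52.0 m
Distance in phase 2 = 52.0 m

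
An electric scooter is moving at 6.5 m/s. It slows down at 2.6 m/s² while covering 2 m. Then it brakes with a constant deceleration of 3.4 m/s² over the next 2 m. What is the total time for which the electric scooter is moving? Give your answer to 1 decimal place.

0.7 s

Phase 1 (decelerating): v₀ = 6.50 m/s, a = -2.6 m/s².
v² = v₀² + 2aΔx = 6.50² + 2·-2.6·2 = 31.9 → v = 5.64 m/s
t = (v − v₀)/a = (5.64 − 6.50)/-2.6 = 0.329 s

Phase 2 (decelerating): v₀ = 5.64 m/s, a = -3.4 m/s².
v² = v₀² + 2aΔx = 5.64² + 2·-3.4·2 = 18.3 → v = 4.27 m/s
t = (v − v₀)/a = (4.27 − 5.64)/-3.4 = 0.403 s
Total time = 0.329 + 0.403 = 0.733 s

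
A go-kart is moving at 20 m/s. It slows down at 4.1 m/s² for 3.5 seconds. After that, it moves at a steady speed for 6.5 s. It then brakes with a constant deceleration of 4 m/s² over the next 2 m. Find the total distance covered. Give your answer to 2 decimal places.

Phase 1 (decelerating): v₀ = 20.0 m/s, a = -4.1 m/s².
v = v₀ + at = 20.0 + (-4.1)(3.5) = 5.65 m/s
Δx = v₀t + ½at² = 20.0·3.5 + 0.5·-4.1·3.5² = 44.9 m

Phase 2 (constant speed): v₀ = 5.65 m/s, a = 0 m/s².
v = v₀ + at = 5.65 + (0)(6.5) = 5.65 m/s
Δx = v₀t + ½at² = 5.65·6.5 + 0.5·0·6.5² = 36.7 m

Phase 3 (decelerating): v₀ = 5.65 m/s, a = -4 m/s².
v² = v₀² + 2aΔx = 5.65² + 2·-4·2 = 15.9 → v = 3.99 m/s
t = (v − v₀)/a = (3.99 − 5.65)/-4 = 0.415 s
Total distance = 44.9 + 36.7 + 2.00 = 83.6 m

83.61 m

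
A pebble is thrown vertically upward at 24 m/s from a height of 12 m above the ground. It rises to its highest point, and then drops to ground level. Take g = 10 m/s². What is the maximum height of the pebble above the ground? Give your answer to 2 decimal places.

Phase 1 (rising): v₀ = 24.0 m/s, a = -10 m/s².
v = v₀ + at → t = (0 − 24.0) / -10 = 2.40 s
v² = v₀² + 2aΔx → Δx = (0² − 24.0²)/(2·-10) = 28.8 m
Maximum height = 12 + 28.8 = 40.8 m

40.80 m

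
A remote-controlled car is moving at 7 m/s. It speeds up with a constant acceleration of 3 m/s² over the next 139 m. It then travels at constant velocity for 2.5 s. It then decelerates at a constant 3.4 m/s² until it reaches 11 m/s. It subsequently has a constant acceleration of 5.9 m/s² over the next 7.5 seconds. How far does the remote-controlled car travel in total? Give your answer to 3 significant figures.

574 m

Phase 1 (accelerating): v₀ = 7.00 m/s, a = 3 m/s².
v² = v₀² + 2aΔx = 7.00² + 2·3·139 = 883 → v = 29.7 m/s
t = (v − v₀)/a = (29.7 − 7.00)/3 = 7.57 s

Phase 2 (constant speed): v₀ = 29.7 m/s, a = 0 m/s².
v = v₀ + at = 29.7 + (0)(2.5) = 29.7 m/s
Δx = v₀t + ½at² = 29.7·2.5 + 0.5·0·2.5² = 74.3 m

Phase 3 (decelerating): v₀ = 29.7 m/s, a = -3.4 m/s².
v = v₀ + at → t = (11 − 29.7) / -3.4 = 5.50 s
v² = v₀² + 2aΔx → Δx = (11² − 29.7²)/(2·-3.4) = 112 m

Phase 4 (accelerating): v₀ = 11.0 m/s, a = 5.9 m/s².
v = v₀ + at = 11.0 + (5.9)(7.5) = 55.2 m/s
Δx = v₀t + ½at² = 11.0·7.5 + 0.5·5.9·7.5² = 248 m
Total distance = 139 + 74.3 + 112 + 248 = 574 m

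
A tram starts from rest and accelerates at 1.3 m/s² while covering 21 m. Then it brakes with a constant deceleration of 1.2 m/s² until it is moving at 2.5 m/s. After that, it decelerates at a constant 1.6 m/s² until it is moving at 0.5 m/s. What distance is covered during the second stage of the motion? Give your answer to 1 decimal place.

20.1 m

Phase 1 (accelerating): v₀ = 0 m/s, a = 1.3 m/s².
v² = v₀² + 2aΔx = 0² + 2·1.3·21 = 54.6 → v = 7.39 m/s
t = (v − v₀)/a = (7.39 − 0)/1.3 = 5.68 s

Phase 2 (decelerating): v₀ = 7.39 m/s, a = -1.2 m/s².
v = v₀ + at → t = (2.5 − 7.39) / -1.2 = 4.07 s
v² = v₀² + 2aΔx → Δx = (2.5² − 7.39²)/(2·-1.2) = 20.1 m
Distance in phase 2 = 20.1 m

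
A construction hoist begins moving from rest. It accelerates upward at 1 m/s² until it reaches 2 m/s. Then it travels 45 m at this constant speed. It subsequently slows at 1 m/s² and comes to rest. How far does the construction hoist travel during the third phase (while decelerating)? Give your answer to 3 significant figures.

Phase 1 (accelerating): v₀ = 0 m/s, a = 1 m/s².
v = v₀ + at → t = (2 − 0) / 1 = 2.00 s
v² = v₀² + 2aΔx → Δx = (2² − 0²)/(2·1) = 2.00 m

Phase 2 (constant speed): v₀ = 2.00 m/s, a = 0 m/s².
Constant speed: t = d/v = 45/2.00 = 22.5 s

Phase 3 (decelerating): v₀ = 2.00 m/s, a = -1 m/s².
v = v₀ + at → t = (0 − 2.00) / -1 = 2.00 s
v² = v₀² + 2aΔx → Δx = (0² − 2.00²)/(2·-1) = 2.00 m
Distance in phase 3 = 2.00 m

2.00 m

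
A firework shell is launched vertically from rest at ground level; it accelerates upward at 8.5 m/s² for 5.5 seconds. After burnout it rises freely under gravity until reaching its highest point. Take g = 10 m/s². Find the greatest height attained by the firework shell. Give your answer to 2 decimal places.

237.84 m

Phase 1 (powered ascent): v₀ = 0 m/s, a = 8.5 m/s².
v = v₀ + at = 0 + (8.5)(5.5) = 46.8 m/s
Δx = v₀t + ½at² = 0·5.5 + 0.5·8.5·5.5² = 129 m

Phase 2 (coasting upward): v₀ = 46.8 m/s, a = -10 m/s².
v = v₀ + at → t = (0 − 46.8) / -10 = 4.67 s
v² = v₀² + 2aΔx → Δx = (0² − 46.8²)/(2·-10) = 109 m
Maximum height = 129 + 109 = 238 m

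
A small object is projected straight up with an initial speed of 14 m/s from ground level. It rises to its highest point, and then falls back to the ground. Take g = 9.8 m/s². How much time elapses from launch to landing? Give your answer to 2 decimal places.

Phase 1 (rising): v₀ = 14.0 m/s, a = -9.8 m/s².
v = v₀ + at → t = (0 − 14.0) / -9.8 = 1.43 s
v² = v₀² + 2aΔx → Δx = (0² − 14.0²)/(2·-9.8) = 10.0 m

Phase 2 (falling): v₀ = 0 m/s, a = -9.8 m/s².
Falls 10.0 m from rest: t = √(2·10.0/9.8) = 1.43 s; v = g·t = 14.0 m/s.
Total time = 1.43 + 1.43 = 2.86 s

2.86 s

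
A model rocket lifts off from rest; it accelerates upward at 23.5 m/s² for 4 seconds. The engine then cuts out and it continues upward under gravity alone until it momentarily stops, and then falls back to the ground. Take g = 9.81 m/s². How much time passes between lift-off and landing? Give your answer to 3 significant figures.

25.0 s

Phase 1 (powered ascent): v₀ = 0 m/s, a = 23.5 m/s².
v = v₀ + at = 0 + (23.5)(4) = 94.0 m/s
Δx = v₀t + ½at² = 0·4 + 0.5·23.5·4² = 188 m

Phase 2 (coasting upward): v₀ = 94.0 m/s, a = -9.81 m/s².
v = v₀ + at → t = (0 − 94.0) / -9.81 = 9.58 s
v² = v₀² + 2aΔx → Δx = (0² − 94.0²)/(2·-9.81) = 450 m

Phase 3 (free fall): v₀ = 0 m/s, a = -9.81 m/s².
Falls 638 m from rest: t = √(2·638/9.81) = 11.4 s; v = g·t = 112 m/s.
Total time = 4.00 + 9.58 + 11.4 = 25.0 s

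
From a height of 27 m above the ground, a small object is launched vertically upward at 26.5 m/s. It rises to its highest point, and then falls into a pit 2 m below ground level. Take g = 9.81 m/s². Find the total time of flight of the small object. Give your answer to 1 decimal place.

Phase 1 (rising): v₀ = 26.5 m/s, a = -9.81 m/s².
v = v₀ + at → t = (0 − 26.5) / -9.81 = 2.70 s
v² = v₀² + 2aΔx → Δx = (0² − 26.5²)/(2·-9.81) = 35.8 m

Phase 2 (falling): v₀ = 0 m/s, a = -9.81 m/s².
Falls 64.8 m from rest: t = √(2·64.8/9.81) = 3.63 s; v = g·t = 35.7 m/s.
Total time = 2.70 + 3.63 = 6.34 s

6.3 s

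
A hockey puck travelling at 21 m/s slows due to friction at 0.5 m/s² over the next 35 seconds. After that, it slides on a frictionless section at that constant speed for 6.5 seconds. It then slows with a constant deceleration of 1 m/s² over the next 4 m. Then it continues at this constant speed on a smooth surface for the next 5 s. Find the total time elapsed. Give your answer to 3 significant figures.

47.9 s

Phase 1 (decelerating): v₀ = 21.0 m/s, a = -0.5 m/s².
v = v₀ + at = 21.0 + (-0.5)(35) = 3.50 m/s
Δx = v₀t + ½at² = 21.0·35 + 0.5·-0.5·35² = 429 m

Phase 2 (constant speed): v₀ = 3.50 m/s, a = 0 m/s².
v = v₀ + at = 3.50 + (0)(6.5) = 3.50 m/s
Δx = v₀t + ½at² = 3.50·6.5 + 0.5·0·6.5² = 22.8 m

Phase 3 (decelerating): v₀ = 3.50 m/s, a = -1 m/s².
v² = v₀² + 2aΔx = 3.50² + 2·-1·4 = 4.25 → v = 2.06 m/s
t = (v − v₀)/a = (2.06 − 3.50)/-1 = 1.44 s

Phase 4 (constant speed): v₀ = 2.06 m/s, a = 0 m/s².
v = v₀ + at = 2.06 + (0)(5) = 2.06 m/s
Δx = v₀t + ½at² = 2.06·5 + 0.5·0·5² = 10.3 m
Total time = 35.0 + 6.50 + 1.44 + 5.00 = 47.9 s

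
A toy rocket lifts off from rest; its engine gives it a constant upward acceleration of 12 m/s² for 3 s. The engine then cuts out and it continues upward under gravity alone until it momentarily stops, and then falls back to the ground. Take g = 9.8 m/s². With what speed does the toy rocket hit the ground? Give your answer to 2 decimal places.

Phase 1 (powered ascent): v₀ = 0 m/s, a = 12 m/s².
v = v₀ + at = 0 + (12)(3) = 36.0 m/s
Δx = v₀t + ½at² = 0·3 + 0.5·12·3² = 54.0 m

Phase 2 (coasting upward): v₀ = 36.0 m/s, a = -9.8 m/s².
v = v₀ + at → t = (0 − 36.0) / -9.8 = 3.67 s
v² = v₀² + 2aΔx → Δx = (0² − 36.0²)/(2·-9.8) = 66.1 m

Phase 3 (free fall): v₀ = 0 m/s, a = -9.8 m/s².
Falls 120 m from rest: t = √(2·120/9.8) = 4.95 s; v = g·t = 48.5 m/s.
Impact speed = 48.5 m/s

48.52 m/s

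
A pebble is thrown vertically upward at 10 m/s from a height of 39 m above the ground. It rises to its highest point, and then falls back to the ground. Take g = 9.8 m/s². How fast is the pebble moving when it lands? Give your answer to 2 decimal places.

29.40 m/s

Phase 1 (rising): v₀ = 10.0 m/s, a = -9.8 m/s².
v = v₀ + at → t = (0 − 10.0) / -9.8 = 1.02 s
v² = v₀² + 2aΔx → Δx = (0² − 10.0²)/(2·-9.8) = 5.10 m

Phase 2 (falling): v₀ = 0 m/s, a = -9.8 m/s².
Falls 44.1 m from rest: t = √(2·44.1/9.8) = 3.00 s; v = g·t = 29.4 m/s.
Final speed = 29.4 m/s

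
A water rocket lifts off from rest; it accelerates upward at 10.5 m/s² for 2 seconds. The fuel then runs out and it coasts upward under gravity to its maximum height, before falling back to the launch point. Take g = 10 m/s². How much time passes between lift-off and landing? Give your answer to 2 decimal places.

Phase 1 (powered ascent): v₀ = 0 m/s, a = 10.5 m/s².
v = v₀ + at = 0 + (10.5)(2) = 21.0 m/s
Δx = v₀t + ½at² = 0·2 + 0.5·10.5·2² = 21.0 m

Phase 2 (coasting upward): v₀ = 21.0 m/s, a = -10 m/s².
v = v₀ + at → t = (0 − 21.0) / -10 = 2.10 s
v² = v₀² + 2aΔx → Δx = (0² − 21.0²)/(2·-10) = 22.1 m

Phase 3 (free fall): v₀ = 0 m/s, a = -10 m/s².
Falls 43.0 m from rest: t = √(2·43.0/10) = 2.93 s; v = g·t = 29.3 m/s.
Total time = 2.00 + 2.10 + 2.93 = 7.03 s

7.03 s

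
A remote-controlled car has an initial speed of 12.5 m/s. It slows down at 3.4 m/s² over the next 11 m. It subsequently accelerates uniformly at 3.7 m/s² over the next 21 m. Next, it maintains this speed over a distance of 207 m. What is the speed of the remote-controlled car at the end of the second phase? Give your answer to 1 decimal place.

15.4 m/s

Phase 1 (decelerating): v₀ = 12.5 m/s, a = -3.4 m/s².
v² = v₀² + 2aΔx = 12.5² + 2·-3.4·11 = 81.5 → v = 9.02 m/s
t = (v − v₀)/a = (9.02 − 12.5)/-3.4 = 1.02 s

Phase 2 (accelerating): v₀ = 9.02 m/s, a = 3.7 m/s².
v² = v₀² + 2aΔx = 9.02² + 2·3.7·21 = 237 → v = 15.4 m/s
t = (v − v₀)/a = (15.4 − 9.02)/3.7 = 1.72 s
Speed at end of phase 2 = 15.4 m/s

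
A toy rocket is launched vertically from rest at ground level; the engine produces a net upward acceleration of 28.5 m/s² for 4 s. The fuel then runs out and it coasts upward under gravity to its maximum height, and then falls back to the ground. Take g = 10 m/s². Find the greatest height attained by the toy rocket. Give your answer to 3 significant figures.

878 m

Phase 1 (powered ascent): v₀ = 0 m/s, a = 28.5 m/s².
v = v₀ + at = 0 + (28.5)(4) = 114 m/s
Δx = v₀t + ½at² = 0·4 + 0.5·28.5·4² = 228 m

Phase 2 (coasting upward): v₀ = 114 m/s, a = -10 m/s².
v = v₀ + at → t = (0 − 114) / -10 = 11.4 s
v² = v₀² + 2aΔx → Δx = (0² − 114²)/(2·-10) = 650 m
Maximum height = 228 + 650 = 878 m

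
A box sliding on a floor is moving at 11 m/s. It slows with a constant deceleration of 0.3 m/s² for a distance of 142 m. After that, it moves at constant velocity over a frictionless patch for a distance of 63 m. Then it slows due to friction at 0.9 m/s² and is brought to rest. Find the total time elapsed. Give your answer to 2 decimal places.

Phase 1 (decelerating): v₀ = 11.0 m/s, a = -0.3 m/s².
v² = v₀² + 2aΔx = 11.0² + 2·-0.3·142 = 35.8 → v = 5.98 m/s
t = (v − v₀)/a = (5.98 − 11.0)/-0.3 = 16.7 s

Phase 2 (constant speed): v₀ = 5.98 m/s, a = 0 m/s².
Constant speed: t = d/v = 63/5.98 = 10.5 s

Phase 3 (decelerating): v₀ = 5.98 m/s, a = -0.9 m/s².
v = v₀ + at → t = (0 − 5.98) / -0.9 = 6.65 s
v² = v₀² + 2aΔx → Δx = (0² − 5.98²)/(2·-0.9) = 19.9 m
Total time = 16.7 + 10.5 + 6.65 = 33.9 s

33.90 s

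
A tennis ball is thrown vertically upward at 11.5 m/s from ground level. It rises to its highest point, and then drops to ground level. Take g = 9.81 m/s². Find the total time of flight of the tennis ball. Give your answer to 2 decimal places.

2.34 s

Phase 1 (rising): v₀ = 11.5 m/s, a = -9.81 m/s².
v = v₀ + at → t = (0 − 11.5) / -9.81 = 1.17 s
v² = v₀² + 2aΔx → Δx = (0² − 11.5²)/(2·-9.81) = 6.74 m

Phase 2 (falling): v₀ = 0 m/s, a = -9.81 m/s².
Falls 6.74 m from rest: t = √(2·6.74/9.81) = 1.17 s; v = g·t = 11.5 m/s.
Total time = 1.17 + 1.17 = 2.34 s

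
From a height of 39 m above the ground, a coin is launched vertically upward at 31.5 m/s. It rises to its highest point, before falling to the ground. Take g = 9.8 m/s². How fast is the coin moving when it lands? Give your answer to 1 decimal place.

41.9 m/s

Phase 1 (rising): v₀ = 31.5 m/s, a = -9.8 m/s².
v = v₀ + at → t = (0 − 31.5) / -9.8 = 3.21 s
v² = v₀² + 2aΔx → Δx = (0² − 31.5²)/(2·-9.8) = 50.6 m

Phase 2 (falling): v₀ = 0 m/s, a = -9.8 m/s².
Falls 89.6 m from rest: t = √(2·89.6/9.8) = 4.28 s; v = g·t = 41.9 m/s.
Final speed = 41.9 m/s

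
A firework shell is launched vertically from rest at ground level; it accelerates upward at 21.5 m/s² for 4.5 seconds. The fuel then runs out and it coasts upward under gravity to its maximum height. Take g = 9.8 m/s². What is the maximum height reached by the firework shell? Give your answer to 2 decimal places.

Phase 1 (powered ascent): v₀ = 0 m/s, a = 21.5 m/s².
v = v₀ + at = 0 + (21.5)(4.5) = 96.8 m/s
Δx = v₀t + ½at² = 0·4.5 + 0.5·21.5·4.5² = 218 m

Phase 2 (coasting upward): v₀ = 96.8 m/s, a = -9.8 m/s².
v = v₀ + at → t = (0 − 96.8) / -9.8 = 9.87 s
v² = v₀² + 2aΔx → Δx = (0² − 96.8²)/(2·-9.8) = 478 m
Maximum height = 218 + 478 = 695 m

695.27 m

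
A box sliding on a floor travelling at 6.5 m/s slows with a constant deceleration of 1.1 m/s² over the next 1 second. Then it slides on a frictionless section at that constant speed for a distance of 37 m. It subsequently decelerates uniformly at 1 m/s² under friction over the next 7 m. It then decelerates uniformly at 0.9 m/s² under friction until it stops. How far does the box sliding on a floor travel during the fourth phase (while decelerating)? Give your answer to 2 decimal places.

8.42 m

Phase 1 (decelerating): v₀ = 6.50 m/s, a = -1.1 m/s².
v = v₀ + at = 6.50 + (-1.1)(1) = 5.40 m/s
Δx = v₀t + ½at² = 6.50·1 + 0.5·-1.1·1² = 5.95 m

Phase 2 (constant speed): v₀ = 5.40 m/s, a = 0 m/s².
Constant speed: t = d/v = 37/5.40 = 6.85 s

Phase 3 (decelerating): v₀ = 5.40 m/s, a = -1 m/s².
v² = v₀² + 2aΔx = 5.40² + 2·-1·7 = 15.2 → v = 3.89 m/s
t = (v − v₀)/a = (3.89 − 5.40)/-1 = 1.51 s

Phase 4 (decelerating): v₀ = 3.89 m/s, a = -0.9 m/s².
v = v₀ + at → t = (0 − 3.89) / -0.9 = 4.33 s
v² = v₀² + 2aΔx → Δx = (0² − 3.89²)/(2·-0.9) = 8.42 m
Distance in phase 4 = 8.42 m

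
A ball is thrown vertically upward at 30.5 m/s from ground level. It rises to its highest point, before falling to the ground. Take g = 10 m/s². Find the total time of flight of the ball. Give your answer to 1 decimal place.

6.1 s

Phase 1 (rising): v₀ = 30.5 m/s, a = -10 m/s².
v = v₀ + at → t = (0 − 30.5) / -10 = 3.05 s
v² = v₀² + 2aΔx → Δx = (0² − 30.5²)/(2·-10) = 46.5 m

Phase 2 (falling): v₀ = 0 m/s, a = -10 m/s².
Falls 46.5 m from rest: t = √(2·46.5/10) = 3.05 s; v = g·t = 30.5 m/s.
Total time = 3.05 + 3.05 = 6.10 s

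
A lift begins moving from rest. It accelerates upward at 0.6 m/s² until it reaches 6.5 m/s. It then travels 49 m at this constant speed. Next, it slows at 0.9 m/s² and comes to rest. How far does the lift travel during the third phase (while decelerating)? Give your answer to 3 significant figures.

Phase 1 (accelerating): v₀ = 0 m/s, a = 0.6 m/s².
v = v₀ + at → t = (6.5 − 0) / 0.6 = 10.8 s
v² = v₀² + 2aΔx → Δx = (6.5² − 0²)/(2·0.6) = 35.2 m

Phase 2 (constant speed): v₀ = 6.50 m/s, a = 0 m/s².
Constant speed: t = d/v = 49/6.50 = 7.54 s

Phase 3 (decelerating): v₀ = 6.50 m/s, a = -0.9 m/s².
v = v₀ + at → t = (0 − 6.50) / -0.9 = 7.22 s
v² = v₀² + 2aΔx → Δx = (0² − 6.50²)/(2·-0.9) = 23.5 m
Distance in phase 3 = 23.5 m

23.5 m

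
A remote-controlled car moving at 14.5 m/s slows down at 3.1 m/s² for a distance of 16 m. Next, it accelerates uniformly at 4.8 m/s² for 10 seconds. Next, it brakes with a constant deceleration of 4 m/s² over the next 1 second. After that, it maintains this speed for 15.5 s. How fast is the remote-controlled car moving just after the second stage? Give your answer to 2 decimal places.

58.54 m/s

Phase 1 (decelerating): v₀ = 14.5 m/s, a = -3.1 m/s².
v² = v₀² + 2aΔx = 14.5² + 2·-3.1·16 = 111 → v = 10.5 m/s
t = (v − v₀)/a = (10.5 − 14.5)/-3.1 = 1.28 s

Phase 2 (accelerating): v₀ = 10.5 m/s, a = 4.8 m/s².
v = v₀ + at = 10.5 + (4.8)(10) = 58.5 m/s
Δx = v₀t + ½at² = 10.5·10 + 0.5·4.8·10² = 345 m
Speed at end of phase 2 = 58.5 m/s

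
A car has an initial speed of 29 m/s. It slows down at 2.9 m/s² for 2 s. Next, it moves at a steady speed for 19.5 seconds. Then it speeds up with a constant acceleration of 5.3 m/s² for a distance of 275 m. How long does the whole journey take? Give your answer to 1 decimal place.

28.2 s

Phase 1 (decelerating): v₀ = 29.0 m/s, a = -2.9 m/s².
v = v₀ + at = 29.0 + (-2.9)(2) = 23.2 m/s
Δx = v₀t + ½at² = 29.0·2 + 0.5·-2.9·2² = 52.2 m

Phase 2 (constant speed): v₀ = 23.2 m/s, a = 0 m/s².
v = v₀ + at = 23.2 + (0)(19.5) = 23.2 m/s
Δx = v₀t + ½at² = 23.2·19.5 + 0.5·0·19.5² = 452 m

Phase 3 (accelerating): v₀ = 23.2 m/s, a = 5.3 m/s².
v² = v₀² + 2aΔx = 23.2² + 2·5.3·275 = 3450 → v = 58.8 m/s
t = (v − v₀)/a = (58.8 − 23.2)/5.3 = 6.71 s
Total time = 2.00 + 19.5 + 6.71 = 28.2 s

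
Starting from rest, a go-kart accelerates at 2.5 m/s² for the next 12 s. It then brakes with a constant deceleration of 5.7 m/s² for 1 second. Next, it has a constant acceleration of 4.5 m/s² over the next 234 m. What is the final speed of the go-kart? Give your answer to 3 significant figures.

Phase 1 (accelerating): v₀ = 0 m/s, a = 2.5 m/s².
v = v₀ + at = 0 + (2.5)(12) = 30.0 m/s
Δx = v₀t + ½at² = 0·12 + 0.5·2.5·12² = 180 m

Phase 2 (decelerating): v₀ = 30.0 m/s, a = -5.7 m/s².
v = v₀ + at = 30.0 + (-5.7)(1) = 24.3 m/s
Δx = v₀t + ½at² = 30.0·1 + 0.5·-5.7·1² = 27.1 m

Phase 3 (accelerating): v₀ = 24.3 m/s, a = 4.5 m/s².
v² = v₀² + 2aΔx = 24.3² + 2·4.5·234 = 2700 → v = 51.9 m/s
t = (v − v₀)/a = (51.9 − 24.3)/4.5 = 6.14 s
Final speed = 51.9 m/s

51.9 m/s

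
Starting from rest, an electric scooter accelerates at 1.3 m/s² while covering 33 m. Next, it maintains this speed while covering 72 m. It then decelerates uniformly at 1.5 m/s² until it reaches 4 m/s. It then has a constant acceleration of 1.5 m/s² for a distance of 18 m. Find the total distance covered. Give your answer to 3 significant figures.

Phase 1 (accelerating): v₀ = 0 m/s, a = 1.3 m/s².
v² = v₀² + 2aΔx = 0² + 2·1.3·33 = 85.8 → v = 9.26 m/s
t = (v − v₀)/a = (9.26 − 0)/1.3 = 7.13 s

Phase 2 (constant speed): v₀ = 9.26 m/s, a = 0 m/s².
Constant speed: t = d/v = 72/9.26 = 7.77 s

Phase 3 (decelerating): v₀ = 9.26 m/s, a = -1.5 m/s².
v = v₀ + at → t = (4 − 9.26) / -1.5 = 3.51 s
v² = v₀² + 2aΔx → Δx = (4² − 9.26²)/(2·-1.5) = 23.3 m

Phase 4 (accelerating): v₀ = 4.00 m/s, a = 1.5 m/s².
v² = v₀² + 2aΔx = 4.00² + 2·1.5·18 = 70.0 → v = 8.37 m/s
t = (v − v₀)/a = (8.37 − 4.00)/1.5 = 2.91 s
Total distance = 33.0 + 72.0 + 23.3 + 18.0 = 146 m

146 m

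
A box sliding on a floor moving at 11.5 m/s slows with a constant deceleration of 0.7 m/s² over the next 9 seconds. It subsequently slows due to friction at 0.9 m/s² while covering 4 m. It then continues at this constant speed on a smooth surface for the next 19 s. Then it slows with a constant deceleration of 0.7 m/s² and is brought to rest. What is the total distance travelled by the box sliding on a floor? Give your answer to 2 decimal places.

177.95 m

Phase 1 (decelerating): v₀ = 11.5 m/s, a = -0.7 m/s².
v = v₀ + at = 11.5 + (-0.7)(9) = 5.20 m/s
Δx = v₀t + ½at² = 11.5·9 + 0.5·-0.7·9² = 75.2 m

Phase 2 (decelerating): v₀ = 5.20 m/s, a = -0.9 m/s².
v² = v₀² + 2aΔx = 5.20² + 2·-0.9·4 = 19.8 → v = 4.45 m/s
t = (v − v₀)/a = (4.45 − 5.20)/-0.9 = 0.829 s

Phase 3 (constant speed): v₀ = 4.45 m/s, a = 0 m/s².
v = v₀ + at = 4.45 + (0)(19) = 4.45 m/s
Δx = v₀t + ½at² = 4.45·19 + 0.5·0·19² = 84.6 m

Phase 4 (decelerating): v₀ = 4.45 m/s, a = -0.7 m/s².
v = v₀ + at → t = (0 − 4.45) / -0.7 = 6.36 s
v² = v₀² + 2aΔx → Δx = (0² − 4.45²)/(2·-0.7) = 14.2 m
Total distance = 75.2 + 4.00 + 84.6 + 14.2 = 178 m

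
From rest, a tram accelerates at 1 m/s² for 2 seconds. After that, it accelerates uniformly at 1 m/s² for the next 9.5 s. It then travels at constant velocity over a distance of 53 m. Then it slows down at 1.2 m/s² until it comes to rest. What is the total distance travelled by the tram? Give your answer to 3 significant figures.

174 m

Phase 1 (accelerating): v₀ = 0 m/s, a = 1 m/s².
v = v₀ + at = 0 + (1)(2) = 2.00 m/s
Δx = v₀t + ½at² = 0·2 + 0.5·1·2² = 2.00 m

Phase 2 (accelerating): v₀ = 2.00 m/s, a = 1 m/s².
v = v₀ + at = 2.00 + (1)(9.5) = 11.5 m/s
Δx = v₀t + ½at² = 2.00·9.5 + 0.5·1·9.5² = 64.1 m

Phase 3 (constant speed): v₀ = 11.5 m/s, a = 0 m/s².
Constant speed: t = d/v = 53/11.5 = 4.61 s

Phase 4 (decelerating): v₀ = 11.5 m/s, a = -1.2 m/s².
v = v₀ + at → t = (0 − 11.5) / -1.2 = 9.58 s
v² = v₀² + 2aΔx → Δx = (0² − 11.5²)/(2·-1.2) = 55.1 m
Total distance = 2.00 + 64.1 + 53.0 + 55.1 = 174 m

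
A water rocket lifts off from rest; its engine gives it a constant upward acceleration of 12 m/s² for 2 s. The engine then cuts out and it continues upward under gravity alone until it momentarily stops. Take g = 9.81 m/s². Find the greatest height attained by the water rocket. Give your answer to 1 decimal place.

53.4 m

Phase 1 (powered ascent): v₀ = 0 m/s, a = 12 m/s².
v = v₀ + at = 0 + (12)(2) = 24.0 m/s
Δx = v₀t + ½at² = 0·2 + 0.5·12·2² = 24.0 m

Phase 2 (coasting upward): v₀ = 24.0 m/s, a = -9.81 m/s².
v = v₀ + at → t = (0 − 24.0) / -9.81 = 2.45 s
v² = v₀² + 2aΔx → Δx = (0² − 24.0²)/(2·-9.81) = 29.4 m
Maximum height = 24.0 + 29.4 = 53.4 m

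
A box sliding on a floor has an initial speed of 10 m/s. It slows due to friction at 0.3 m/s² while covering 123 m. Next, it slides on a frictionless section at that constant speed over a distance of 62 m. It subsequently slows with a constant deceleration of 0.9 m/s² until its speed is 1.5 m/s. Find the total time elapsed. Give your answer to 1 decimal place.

32.4 s

Phase 1 (decelerating): v₀ = 10.0 m/s, a = -0.3 m/s².
v² = v₀² + 2aΔx = 10.0² + 2·-0.3·123 = 26.2 → v = 5.12 m/s
t = (v − v₀)/a = (5.12 − 10.0)/-0.3 = 16.3 s

Phase 2 (constant speed): v₀ = 5.12 m/s, a = 0 m/s².
Constant speed: t = d/v = 62/5.12 = 12.1 s

Phase 3 (decelerating): v₀ = 5.12 m/s, a = -0.9 m/s².
v = v₀ + at → t = (1.5 − 5.12) / -0.9 = 4.02 s
v² = v₀² + 2aΔx → Δx = (1.5² − 5.12²)/(2·-0.9) = 13.3 m
Total time = 16.3 + 12.1 + 4.02 = 32.4 s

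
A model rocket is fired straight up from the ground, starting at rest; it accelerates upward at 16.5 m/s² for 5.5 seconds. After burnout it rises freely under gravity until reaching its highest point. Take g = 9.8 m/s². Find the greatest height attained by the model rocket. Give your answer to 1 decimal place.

669.7 m

Phase 1 (powered ascent): v₀ = 0 m/s, a = 16.5 m/s².
v = v₀ + at = 0 + (16.5)(5.5) = 90.8 m/s
Δx = v₀t + ½at² = 0·5.5 + 0.5·16.5·5.5² = 250 m

Phase 2 (coasting upward): v₀ = 90.8 m/s, a = -9.8 m/s².
v = v₀ + at → t = (0 − 90.8) / -9.8 = 9.26 s
v² = v₀² + 2aΔx → Δx = (0² − 90.8²)/(2·-9.8) = 420 m
Maximum height = 250 + 420 = 670 m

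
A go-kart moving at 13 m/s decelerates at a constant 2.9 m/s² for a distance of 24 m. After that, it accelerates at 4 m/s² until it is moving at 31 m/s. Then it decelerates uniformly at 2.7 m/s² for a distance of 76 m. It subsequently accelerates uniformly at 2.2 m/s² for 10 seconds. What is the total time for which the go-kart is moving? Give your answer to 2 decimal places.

21.78 s

Phase 1 (decelerating): v₀ = 13.0 m/s, a = -2.9 m/s².
v² = v₀² + 2aΔx = 13.0² + 2·-2.9·24 = 29.8 → v = 5.46 m/s
t = (v − v₀)/a = (5.46 − 13.0)/-2.9 = 2.60 s

Phase 2 (accelerating): v₀ = 5.46 m/s, a = 4 m/s².
v = v₀ + at → t = (31 − 5.46) / 4 = 6.39 s
v² = v₀² + 2aΔx → Δx = (31² − 5.46²)/(2·4) = 116 m

Phase 3 (decelerating): v₀ = 31.0 m/s, a = -2.7 m/s².
v² = v₀² + 2aΔx = 31.0² + 2·-2.7·76 = 551 → v = 23.5 m/s
t = (v − v₀)/a = (23.5 − 31.0)/-2.7 = 2.79 s

Phase 4 (accelerating): v₀ = 23.5 m/s, a = 2.2 m/s².
v = v₀ + at = 23.5 + (2.2)(10) = 45.5 m/s
Δx = v₀t + ½at² = 23.5·10 + 0.5·2.2·10² = 345 m
Total time = 2.60 + 6.39 + 2.79 + 10.0 = 21.8 s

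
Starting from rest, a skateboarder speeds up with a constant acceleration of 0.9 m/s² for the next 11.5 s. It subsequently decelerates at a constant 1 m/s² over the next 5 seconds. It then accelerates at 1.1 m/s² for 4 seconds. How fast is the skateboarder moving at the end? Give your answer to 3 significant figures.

9.75 m/s

Phase 1 (accelerating): v₀ = 0 m/s, a = 0.9 m/s².
v = v₀ + at = 0 + (0.9)(11.5) = 10.3 m/s
Δx = v₀t + ½at² = 0·11.5 + 0.5·0.9·11.5² = 59.5 m

Phase 2 (decelerating): v₀ = 10.3 m/s, a = -1 m/s².
v = v₀ + at = 10.3 + (-1)(5) = 5.35 m/s
Δx = v₀t + ½at² = 10.3·5 + 0.5·-1·5² = 39.2 m

Phase 3 (accelerating): v₀ = 5.35 m/s, a = 1.1 m/s².
v = v₀ + at = 5.35 + (1.1)(4) = 9.75 m/s
Δx = v₀t + ½at² = 5.35·4 + 0.5·1.1·4² = 30.2 m
Final speed = 9.75 m/s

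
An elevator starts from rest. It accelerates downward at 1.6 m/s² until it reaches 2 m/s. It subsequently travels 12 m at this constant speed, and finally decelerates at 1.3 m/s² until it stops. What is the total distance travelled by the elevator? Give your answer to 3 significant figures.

14.8 m

Phase 1 (accelerating): v₀ = 0 m/s, a = 1.6 m/s².
v = v₀ + at → t = (2 − 0) / 1.6 = 1.25 s
v² = v₀² + 2aΔx → Δx = (2² − 0²)/(2·1.6) = 1.25 m

Phase 2 (constant speed): v₀ = 2.00 m/s, a = 0 m/s².
Constant speed: t = d/v = 12/2.00 = 6.00 s

Phase 3 (decelerating): v₀ = 2.00 m/s, a = -1.3 m/s².
v = v₀ + at → t = (0 − 2.00) / -1.3 = 1.54 s
v² = v₀² + 2aΔx → Δx = (0² − 2.00²)/(2·-1.3) = 1.54 m
Total distance = 1.25 + 12.0 + 1.54 = 14.8 m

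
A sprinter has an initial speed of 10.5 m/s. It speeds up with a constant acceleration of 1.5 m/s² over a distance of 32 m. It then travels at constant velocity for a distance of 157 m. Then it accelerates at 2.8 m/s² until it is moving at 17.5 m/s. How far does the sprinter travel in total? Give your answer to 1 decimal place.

206.9 m

Phase 1 (accelerating): v₀ = 10.5 m/s, a = 1.5 m/s².
v² = v₀² + 2aΔx = 10.5² + 2·1.5·32 = 206 → v = 14.4 m/s
t = (v − v₀)/a = (14.4 − 10.5)/1.5 = 2.57 s

Phase 2 (constant speed): v₀ = 14.4 m/s, a = 0 m/s².
Constant speed: t = d/v = 157/14.4 = 10.9 s

Phase 3 (accelerating): v₀ = 14.4 m/s, a = 2.8 m/s².
v = v₀ + at → t = (17.5 − 14.4) / 2.8 = 1.12 s
v² = v₀² + 2aΔx → Δx = (17.5² − 14.4²)/(2·2.8) = 17.9 m
Total distance = 32.0 + 157 + 17.9 = 207 m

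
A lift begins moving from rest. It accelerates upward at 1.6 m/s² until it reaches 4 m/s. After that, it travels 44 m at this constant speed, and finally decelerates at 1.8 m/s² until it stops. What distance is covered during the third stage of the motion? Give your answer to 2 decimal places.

Phase 1 (accelerating): v₀ = 0 m/s, a = 1.6 m/s².
v = v₀ + at → t = (4 − 0) / 1.6 = 2.50 s
v² = v₀² + 2aΔx → Δx = (4² − 0²)/(2·1.6) = 5.00 m

Phase 2 (constant speed): v₀ = 4.00 m/s, a = 0 m/s².
Constant speed: t = d/v = 44/4.00 = 11.0 s

Phase 3 (decelerating): v₀ = 4.00 m/s, a = -1.8 m/s².
v = v₀ + at → t = (0 − 4.00) / -1.8 = 2.22 s
v² = v₀² + 2aΔx → Δx = (0² − 4.00²)/(2·-1.8) = 4.44 m
Distance in phase 3 = 4.44 m

4.44 m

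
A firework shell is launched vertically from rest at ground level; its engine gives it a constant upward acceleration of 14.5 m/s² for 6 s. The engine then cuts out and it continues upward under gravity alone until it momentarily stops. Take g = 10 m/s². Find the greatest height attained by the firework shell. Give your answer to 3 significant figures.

639 m

Phase 1 (powered ascent): v₀ = 0 m/s, a = 14.5 m/s².
v = v₀ + at = 0 + (14.5)(6) = 87.0 m/s
Δx = v₀t + ½at² = 0·6 + 0.5·14.5·6² = 261 m

Phase 2 (coasting upward): v₀ = 87.0 m/s, a = -10 m/s².
v = v₀ + at → t = (0 − 87.0) / -10 = 8.70 s
v² = v₀² + 2aΔx → Δx = (0² − 87.0²)/(2·-10) = 378 m
Maximum height = 261 + 378 = 639 m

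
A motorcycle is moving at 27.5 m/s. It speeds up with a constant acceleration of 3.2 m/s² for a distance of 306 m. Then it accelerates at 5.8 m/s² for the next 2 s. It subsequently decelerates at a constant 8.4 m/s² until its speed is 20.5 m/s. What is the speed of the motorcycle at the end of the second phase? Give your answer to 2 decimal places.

Phase 1 (accelerating): v₀ = 27.5 m/s, a = 3.2 m/s².
v² = v₀² + 2aΔx = 27.5² + 2·3.2·306 = 2710 → v = 52.1 m/s
t = (v − v₀)/a = (52.1 − 27.5)/3.2 = 7.69 s

Phase 2 (accelerating): v₀ = 52.1 m/s, a = 5.8 m/s².
v = v₀ + at = 52.1 + (5.8)(2) = 63.7 m/s
Δx = v₀t + ½at² = 52.1·2 + 0.5·5.8·2² = 116 m
Speed at end of phase 2 = 63.7 m/s

63.70 m/s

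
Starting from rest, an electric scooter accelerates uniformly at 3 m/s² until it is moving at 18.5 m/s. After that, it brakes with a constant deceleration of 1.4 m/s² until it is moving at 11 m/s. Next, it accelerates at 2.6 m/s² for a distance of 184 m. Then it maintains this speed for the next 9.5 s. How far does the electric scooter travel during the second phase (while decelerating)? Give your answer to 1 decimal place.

79.0 m

Phase 1 (accelerating): v₀ = 0 m/s, a = 3 m/s².
v = v₀ + at → t = (18.5 − 0) / 3 = 6.17 s
v² = v₀² + 2aΔx → Δx = (18.5² − 0²)/(2·3) = 57.0 m

Phase 2 (decelerating): v₀ = 18.5 m/s, a = -1.4 m/s².
v = v₀ + at → t = (11 − 18.5) / -1.4 = 5.36 s
v² = v₀² + 2aΔx → Δx = (11² − 18.5²)/(2·-1.4) = 79.0 m
Distance in phase 2 = 79.0 m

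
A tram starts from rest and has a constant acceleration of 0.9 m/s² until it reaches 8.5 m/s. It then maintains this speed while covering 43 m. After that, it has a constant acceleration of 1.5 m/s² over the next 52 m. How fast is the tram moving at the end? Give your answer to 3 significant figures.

15.1 m/s

Phase 1 (accelerating): v₀ = 0 m/s, a = 0.9 m/s².
v = v₀ + at → t = (8.5 − 0) / 0.9 = 9.44 s
v² = v₀² + 2aΔx → Δx = (8.5² − 0²)/(2·0.9) = 40.1 m

Phase 2 (constant speed): v₀ = 8.50 m/s, a = 0 m/s².
Constant speed: t = d/v = 43/8.50 = 5.06 s

Phase 3 (accelerating): v₀ = 8.50 m/s, a = 1.5 m/s².
v² = v₀² + 2aΔx = 8.50² + 2·1.5·52 = 228 → v = 15.1 m/s
t = (v − v₀)/a = (15.1 − 8.50)/1.5 = 4.41 s
Final speed = 15.1 m/s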